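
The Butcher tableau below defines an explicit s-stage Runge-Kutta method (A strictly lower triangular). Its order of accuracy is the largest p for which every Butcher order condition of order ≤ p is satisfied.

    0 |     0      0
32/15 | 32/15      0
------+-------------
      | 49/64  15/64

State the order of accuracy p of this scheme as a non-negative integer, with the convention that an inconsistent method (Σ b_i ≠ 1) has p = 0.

b = (49/64, 15/64)
c = (0, 32/15)
Σ b_i: 49/64·1 + 15/64·1 = 1 ✓
b·c: 15/64·32/15 = 1/2 ✓; 2 stages ⇒ order 2.

2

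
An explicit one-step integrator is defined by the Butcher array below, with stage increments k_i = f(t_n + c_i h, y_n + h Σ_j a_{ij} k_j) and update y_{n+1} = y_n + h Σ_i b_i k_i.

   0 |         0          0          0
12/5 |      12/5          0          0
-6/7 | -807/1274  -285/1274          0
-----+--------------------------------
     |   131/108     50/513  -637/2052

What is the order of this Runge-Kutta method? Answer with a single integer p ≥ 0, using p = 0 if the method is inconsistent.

b = (131/108, 50/513, -637/2052)
c = (0, 12/5, -6/7)
Ac = (0, 0, -342/637)
Σ b_i: 131/108·1 + 50/513·1 + (-637/2052)·1 = 1 ✓
b·c: 50/513·12/5 + (-637/2052)·(-6/7) = 1/2 ✓
b·c²: 50/513·144/25 + (-637/2052)·36/49 = 1/3 ✓
b·Ac: (-637/2052)·(-342/637) = 1/6 ✓; 3 stages ⇒ order 3.

3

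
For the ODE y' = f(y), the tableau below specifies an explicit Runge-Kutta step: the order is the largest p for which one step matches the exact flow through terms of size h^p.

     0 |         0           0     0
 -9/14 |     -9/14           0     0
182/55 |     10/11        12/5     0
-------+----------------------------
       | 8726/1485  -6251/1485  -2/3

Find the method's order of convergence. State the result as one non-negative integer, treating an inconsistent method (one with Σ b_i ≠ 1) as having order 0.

2

b = (8726/1485, -6251/1485, -2/3)
c = (0, -9/14, 182/55)
Ac = (0, 0, -54/35)
Σ b_i: 8726/1485·1 + (-6251/1485)·1 + (-2/3)·1 = 1 ✓
b·c: (-6251/1485)·(-9/14) + (-2/3)·182/55 = 1/2 ✓
b·c²: (-6251/1485)·81/196 + (-2/3)·33124/3025 = -2296979/254100 ≠ 1/3 ⇒ order 2.
b·Ac: (-2/3)·(-54/35) = 36/35 ≠ 1/6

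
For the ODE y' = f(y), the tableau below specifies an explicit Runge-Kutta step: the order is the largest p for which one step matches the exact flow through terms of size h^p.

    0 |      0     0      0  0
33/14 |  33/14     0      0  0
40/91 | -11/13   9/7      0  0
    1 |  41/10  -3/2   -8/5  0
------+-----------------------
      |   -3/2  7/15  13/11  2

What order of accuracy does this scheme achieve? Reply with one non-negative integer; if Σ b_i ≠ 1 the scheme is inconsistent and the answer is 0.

0

b = (-3/2, 7/15, 13/11, 2)
c = (0, 33/14, 40/91, 1)
Ac = (0, 0, 297/98, -1543/364)
Σ b_i: (-3/2)·1 + 7/15·1 + 13/11·1 + 2·1 = 709/330 ≠ 1 ⇒ order 0.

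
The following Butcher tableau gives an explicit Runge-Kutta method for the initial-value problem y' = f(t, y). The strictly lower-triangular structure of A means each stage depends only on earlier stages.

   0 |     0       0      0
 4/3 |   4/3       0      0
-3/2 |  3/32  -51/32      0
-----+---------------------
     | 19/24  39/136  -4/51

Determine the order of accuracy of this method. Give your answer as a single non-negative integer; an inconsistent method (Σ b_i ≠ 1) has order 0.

b = (19/24, 39/136, -4/51)
c = (0, 4/3, -3/2)
Ac = (0, 0, -17/8)
Σ b_i: 19/24·1 + 39/136·1 + (-4/51)·1 = 1 ✓
b·c: 39/136·4/3 + (-4/51)·(-3/2) = 1/2 ✓
b·c²: 39/136·16/9 + (-4/51)·9/4 = 1/3 ✓
b·Ac: (-4/51)·(-17/8) = 1/6 ✓; 3 stages ⇒ order 3.

3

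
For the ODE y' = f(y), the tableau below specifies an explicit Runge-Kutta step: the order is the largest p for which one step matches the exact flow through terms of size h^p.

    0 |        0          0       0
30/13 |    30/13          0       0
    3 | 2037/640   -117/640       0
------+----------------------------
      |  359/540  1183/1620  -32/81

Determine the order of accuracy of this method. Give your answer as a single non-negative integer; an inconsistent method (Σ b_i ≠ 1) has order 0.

3

b = (359/540, 1183/1620, -32/81)
c = (0, 30/13, 3)
Ac = (0, 0, -27/64)
Σ b_i: 359/540·1 + 1183/1620·1 + (-32/81)·1 = 1 ✓
b·c: 1183/1620·30/13 + (-32/81)·3 = 1/2 ✓
b·c²: 1183/1620·900/169 + (-32/81)·9 = 1/3 ✓
b·Ac: (-32/81)·(-27/64) = 1/6 ✓; 3 stages ⇒ order 3.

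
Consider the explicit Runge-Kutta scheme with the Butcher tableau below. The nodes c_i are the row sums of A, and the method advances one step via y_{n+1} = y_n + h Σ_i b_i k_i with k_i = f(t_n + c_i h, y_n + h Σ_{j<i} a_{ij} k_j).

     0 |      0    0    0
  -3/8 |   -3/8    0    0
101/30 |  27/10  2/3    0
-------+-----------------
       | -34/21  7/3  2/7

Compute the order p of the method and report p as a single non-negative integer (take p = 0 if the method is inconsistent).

1

b = (-34/21, 7/3, 2/7)
c = (0, -3/8, 101/30)
Ac = (0, 0, -1/4)
Σ b_i: (-34/21)·1 + 7/3·1 + 2/7·1 = 1 ✓
b·c: 7/3·(-3/8) + 2/7·101/30 = 73/840 ≠ 1/2 ⇒ order 1.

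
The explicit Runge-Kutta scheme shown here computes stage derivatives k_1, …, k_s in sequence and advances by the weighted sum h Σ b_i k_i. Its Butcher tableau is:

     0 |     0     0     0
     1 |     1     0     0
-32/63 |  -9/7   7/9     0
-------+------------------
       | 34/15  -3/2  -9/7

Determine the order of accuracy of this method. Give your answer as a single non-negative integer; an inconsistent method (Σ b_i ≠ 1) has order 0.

b = (34/15, -3/2, -9/7)
c = (0, 1, -32/63)
Ac = (0, 0, 7/9)
Σ b_i: 34/15·1 + (-3/2)·1 + (-9/7)·1 = -109/210 ≠ 1 ⇒ order 0.

0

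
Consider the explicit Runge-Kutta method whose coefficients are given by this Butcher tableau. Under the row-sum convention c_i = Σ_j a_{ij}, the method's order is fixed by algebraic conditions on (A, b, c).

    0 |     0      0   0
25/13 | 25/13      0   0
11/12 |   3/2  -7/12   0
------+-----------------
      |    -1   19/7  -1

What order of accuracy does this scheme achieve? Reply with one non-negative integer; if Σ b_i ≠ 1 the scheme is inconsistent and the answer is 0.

0

b = (-1, 19/7, -1)
c = (0, 25/13, 11/12)
Ac = (0, 0, -175/156)
Σ b_i: (-1)·1 + 19/7·1 + (-1)·1 = 5/7 ≠ 1 ⇒ order 0.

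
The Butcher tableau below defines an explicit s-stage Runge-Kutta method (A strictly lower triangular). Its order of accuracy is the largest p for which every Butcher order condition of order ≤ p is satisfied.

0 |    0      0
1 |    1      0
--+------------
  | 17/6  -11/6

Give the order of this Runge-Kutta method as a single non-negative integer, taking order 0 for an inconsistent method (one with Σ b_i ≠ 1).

b = (17/6, -11/6)
c = (0, 1)
Σ b_i: 17/6·1 + (-11/6)·1 = 1 ✓
b·c: (-11/6)·1 = -11/6 ≠ 1/2 ⇒ order 1.

1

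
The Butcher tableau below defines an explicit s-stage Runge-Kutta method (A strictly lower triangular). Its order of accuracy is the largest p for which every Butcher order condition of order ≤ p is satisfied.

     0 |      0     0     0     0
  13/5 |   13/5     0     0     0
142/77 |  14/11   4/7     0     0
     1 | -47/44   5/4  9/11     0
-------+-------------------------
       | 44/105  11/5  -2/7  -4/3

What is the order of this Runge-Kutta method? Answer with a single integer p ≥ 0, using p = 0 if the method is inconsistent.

b = (44/105, 11/5, -2/7, -4/3)
c = (0, 13/5, 142/77, 1)
Ac = (0, 0, 52/35, 16123/3388)
Σ b_i: 44/105·1 + 11/5·1 + (-2/7)·1 + (-4/3)·1 = 1 ✓
b·c: 11/5·13/5 + (-2/7)·142/77 + (-4/3)·1 = 156031/40425 ≠ 1/2 ⇒ order 1.

1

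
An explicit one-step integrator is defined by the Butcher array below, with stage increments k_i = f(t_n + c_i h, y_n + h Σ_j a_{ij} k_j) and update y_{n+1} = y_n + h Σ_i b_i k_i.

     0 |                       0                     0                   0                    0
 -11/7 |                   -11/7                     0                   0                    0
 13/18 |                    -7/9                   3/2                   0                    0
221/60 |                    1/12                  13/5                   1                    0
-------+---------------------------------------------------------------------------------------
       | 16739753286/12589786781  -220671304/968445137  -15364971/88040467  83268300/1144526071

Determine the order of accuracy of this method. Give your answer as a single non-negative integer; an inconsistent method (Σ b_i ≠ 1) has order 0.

3

b = (16739753286/12589786781, -220671304/968445137, -15364971/88040467, 83268300/1144526071)
c = (0, -11/7, 13/18, 221/60)
Ac = (0, 0, -33/14, -2119/630)
Σ b_i: 16739753286/12589786781·1 + (-220671304/968445137)·1 + (-15364971/88040467)·1 + 83268300/1144526071·1 = 1 ✓
b·c: (-220671304/968445137)·(-11/7) + (-15364971/88040467)·13/18 + 83268300/1144526071·221/60 = 1/2 ✓
b·c²: (-220671304/968445137)·121/49 + (-15364971/88040467)·169/324 + 83268300/1144526071·48841/3600 = 1/3 ✓
b·Ac: (-15364971/88040467)·(-33/14) + 83268300/1144526071·(-2119/630) = 1/6 ✓
b·c³: (-220671304/968445137)·(-1331/343) + (-15364971/88040467)·2197/5832 + 83268300/1144526071·10793861/216000 = 116257555997/26101409040 ≠ 1/4 ⇒ order 3.
b·(c∘Ac): (-15364971/88040467)·(-143/84) + 83268300/1144526071·(-468299/37800) = -13405587247/22186197684 ≠ 1/8
b·Ac²: (-15364971/88040467)·363/98 + 83268300/1144526071·551057/79380 = -276779399/1957605678 ≠ 1/12
b·A²c: 83268300/1144526071·(-33/14) = -1373926950/8011682497 ≠ 1/24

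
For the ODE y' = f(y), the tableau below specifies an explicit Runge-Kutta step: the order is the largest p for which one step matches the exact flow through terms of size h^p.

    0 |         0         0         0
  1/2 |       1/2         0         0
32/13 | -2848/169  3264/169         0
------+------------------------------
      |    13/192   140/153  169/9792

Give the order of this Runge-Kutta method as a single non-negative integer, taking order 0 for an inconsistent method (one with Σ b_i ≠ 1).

b = (13/192, 140/153, 169/9792)
c = (0, 1/2, 32/13)
Ac = (0, 0, 1632/169)
Σ b_i: 13/192·1 + 140/153·1 + 169/9792·1 = 1 ✓
b·c: 140/153·1/2 + 169/9792·32/13 = 1/2 ✓
b·c²: 140/153·1/4 + 169/9792·1024/169 = 1/3 ✓
b·Ac: 169/9792·1632/169 = 1/6 ✓; 3 stages ⇒ order 3.

3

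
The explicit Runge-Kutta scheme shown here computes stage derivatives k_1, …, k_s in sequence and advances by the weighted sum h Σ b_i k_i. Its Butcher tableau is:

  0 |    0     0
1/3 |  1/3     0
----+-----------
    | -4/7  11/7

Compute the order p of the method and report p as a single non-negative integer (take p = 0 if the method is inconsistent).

1

b = (-4/7, 11/7)
c = (0, 1/3)
Σ b_i: (-4/7)·1 + 11/7·1 = 1 ✓
b·c: 11/7·1/3 = 11/21 ≠ 1/2 ⇒ order 1.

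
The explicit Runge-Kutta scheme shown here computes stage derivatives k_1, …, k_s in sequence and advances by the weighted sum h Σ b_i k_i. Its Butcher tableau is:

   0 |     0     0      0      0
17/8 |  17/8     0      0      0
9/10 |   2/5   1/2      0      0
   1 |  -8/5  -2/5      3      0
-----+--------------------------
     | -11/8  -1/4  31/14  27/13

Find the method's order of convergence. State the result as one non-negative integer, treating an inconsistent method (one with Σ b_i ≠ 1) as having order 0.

0

b = (-11/8, -1/4, 31/14, 27/13)
c = (0, 17/8, 9/10, 1)
Ac = (0, 0, 17/16, 37/20)
Σ b_i: (-11/8)·1 + (-1/4)·1 + 31/14·1 + 27/13·1 = 1941/728 ≠ 1 ⇒ order 0.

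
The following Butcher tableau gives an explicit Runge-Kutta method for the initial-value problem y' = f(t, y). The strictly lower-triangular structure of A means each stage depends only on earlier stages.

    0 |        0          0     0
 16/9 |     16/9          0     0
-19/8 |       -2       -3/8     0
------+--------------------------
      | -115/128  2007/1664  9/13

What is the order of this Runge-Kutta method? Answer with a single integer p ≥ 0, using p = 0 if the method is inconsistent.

2

b = (-115/128, 2007/1664, 9/13)
c = (0, 16/9, -19/8)
Ac = (0, 0, -2/3)
Σ b_i: (-115/128)·1 + 2007/1664·1 + 9/13·1 = 1 ✓
b·c: 2007/1664·16/9 + 9/13·(-19/8) = 1/2 ✓
b·c²: 2007/1664·256/81 + 9/13·361/64 = 4445/576 ≠ 1/3 ⇒ order 2.
b·Ac: 9/13·(-2/3) = -6/13 ≠ 1/6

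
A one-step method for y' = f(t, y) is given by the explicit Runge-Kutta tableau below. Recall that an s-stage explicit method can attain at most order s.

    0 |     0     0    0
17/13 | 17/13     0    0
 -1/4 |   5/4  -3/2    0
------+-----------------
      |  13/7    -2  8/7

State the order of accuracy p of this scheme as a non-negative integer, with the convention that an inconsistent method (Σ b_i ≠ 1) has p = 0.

1

b = (13/7, -2, 8/7)
c = (0, 17/13, -1/4)
Ac = (0, 0, -51/26)
Σ b_i: 13/7·1 + (-2)·1 + 8/7·1 = 1 ✓
b·c: (-2)·17/13 + 8/7·(-1/4) = -264/91 ≠ 1/2 ⇒ order 1.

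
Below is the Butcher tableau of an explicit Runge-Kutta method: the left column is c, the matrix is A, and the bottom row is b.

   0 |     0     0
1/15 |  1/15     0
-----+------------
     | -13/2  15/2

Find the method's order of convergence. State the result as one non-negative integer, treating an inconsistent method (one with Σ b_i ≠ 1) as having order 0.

b = (-13/2, 15/2)
c = (0, 1/15)
Σ b_i: (-13/2)·1 + 15/2·1 = 1 ✓
b·c: 15/2·1/15 = 1/2 ✓; 2 stages ⇒ order 2.

2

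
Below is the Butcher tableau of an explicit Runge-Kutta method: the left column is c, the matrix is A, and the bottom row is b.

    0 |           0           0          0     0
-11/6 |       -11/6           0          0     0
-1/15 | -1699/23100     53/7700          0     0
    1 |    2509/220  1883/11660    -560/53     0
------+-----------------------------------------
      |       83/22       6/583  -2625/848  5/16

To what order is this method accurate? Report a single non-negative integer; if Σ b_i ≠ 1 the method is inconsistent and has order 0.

b = (83/22, 6/583, -2625/848, 5/16)
c = (0, -11/6, -1/15, 1)
Ac = (0, 0, -53/4200, 49/120)
Σ b_i: 83/22·1 + 6/583·1 + (-2625/848)·1 + 5/16·1 = 1 ✓
b·c: 6/583·(-11/6) + (-2625/848)·(-1/15) + 5/16·1 = 1/2 ✓
b·c²: 6/583·121/36 + (-2625/848)·1/225 + 5/16·1 = 1/3 ✓
b·Ac: (-2625/848)·(-53/4200) + 5/16·49/120 = 1/6 ✓
b·c³: 6/583·(-1331/216) + (-2625/848)·(-1/3375) + 5/16·1 = 1/4 ✓
b·(c∘Ac): (-2625/848)·53/63000 + 5/16·49/120 = 1/8 ✓
b·Ac²: (-2625/848)·583/25200 + 5/16·119/240 = 1/12 ✓
b·A²c: 5/16·2/15 = 1/24 ✓; 4 stages ⇒ order 4.

4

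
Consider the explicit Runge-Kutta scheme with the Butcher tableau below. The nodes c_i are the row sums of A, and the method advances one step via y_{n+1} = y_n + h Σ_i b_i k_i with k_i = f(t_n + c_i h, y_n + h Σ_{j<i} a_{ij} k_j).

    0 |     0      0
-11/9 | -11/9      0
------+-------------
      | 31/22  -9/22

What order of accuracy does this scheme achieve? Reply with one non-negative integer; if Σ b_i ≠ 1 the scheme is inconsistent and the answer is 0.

2

b = (31/22, -9/22)
c = (0, -11/9)
Σ b_i: 31/22·1 + (-9/22)·1 = 1 ✓
b·c: (-9/22)·(-11/9) = 1/2 ✓; 2 stages ⇒ order 2.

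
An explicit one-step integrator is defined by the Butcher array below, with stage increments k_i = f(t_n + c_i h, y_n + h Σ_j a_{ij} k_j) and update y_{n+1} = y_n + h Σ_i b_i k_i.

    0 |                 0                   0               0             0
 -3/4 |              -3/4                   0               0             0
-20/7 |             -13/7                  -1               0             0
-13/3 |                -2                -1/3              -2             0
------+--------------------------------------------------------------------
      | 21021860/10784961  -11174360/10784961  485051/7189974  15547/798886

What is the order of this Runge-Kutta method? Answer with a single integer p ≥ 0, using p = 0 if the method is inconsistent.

3

b = (21021860/10784961, -11174360/10784961, 485051/7189974, 15547/798886)
c = (0, -3/4, -20/7, -13/3)
Ac = (0, 0, 3/4, 167/28)
Σ b_i: 21021860/10784961·1 + (-11174360/10784961)·1 + 485051/7189974·1 + 15547/798886·1 = 1 ✓
b·c: (-11174360/10784961)·(-3/4) + 485051/7189974·(-20/7) + 15547/798886·(-13/3) = 1/2 ✓
b·c²: (-11174360/10784961)·9/16 + 485051/7189974·400/49 + 15547/798886·169/9 = 1/3 ✓
b·Ac: 485051/7189974·3/4 + 15547/798886·167/28 = 1/6 ✓
b·c³: (-11174360/10784961)·(-27/64) + 485051/7189974·(-8000/343) + 15547/798886·(-2197/27) = -1642698997/603957816 ≠ 1/4 ⇒ order 3.
b·(c∘Ac): 485051/7189974·(-15/7) + 15547/798886·(-2171/84) = -2069217/3195544 ≠ 1/8
b·Ac²: 485051/7189974·(-9/16) + 15547/798886·(-12947/784) = -8037661/22368808 ≠ 1/12
b·A²c: 15547/798886·(-3/2) = -46641/1597772 ≠ 1/24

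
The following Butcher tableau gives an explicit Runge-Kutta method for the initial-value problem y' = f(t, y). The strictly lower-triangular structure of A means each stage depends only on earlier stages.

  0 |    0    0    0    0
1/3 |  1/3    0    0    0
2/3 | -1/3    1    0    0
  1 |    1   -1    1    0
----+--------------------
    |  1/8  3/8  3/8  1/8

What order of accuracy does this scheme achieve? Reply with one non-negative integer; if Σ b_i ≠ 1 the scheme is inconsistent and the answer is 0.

4

b = (1/8, 3/8, 3/8, 1/8)
c = (0, 1/3, 2/3, 1)
Ac = (0, 0, 1/3, 1/3)
Σ b_i: 1/8·1 + 3/8·1 + 3/8·1 + 1/8·1 = 1 ✓
b·c: 3/8·1/3 + 3/8·2/3 + 1/8·1 = 1/2 ✓
b·c²: 3/8·1/9 + 3/8·4/9 + 1/8·1 = 1/3 ✓
b·Ac: 3/8·1/3 + 1/8·1/3 = 1/6 ✓
b·c³: 3/8·1/27 + 3/8·8/27 + 1/8·1 = 1/4 ✓
b·(c∘Ac): 3/8·2/9 + 1/8·1/3 = 1/8 ✓
b·Ac²: 3/8·1/9 + 1/8·1/3 = 1/12 ✓
b·A²c: 1/8·1/3 = 1/24 ✓; 4 stages ⇒ order 4.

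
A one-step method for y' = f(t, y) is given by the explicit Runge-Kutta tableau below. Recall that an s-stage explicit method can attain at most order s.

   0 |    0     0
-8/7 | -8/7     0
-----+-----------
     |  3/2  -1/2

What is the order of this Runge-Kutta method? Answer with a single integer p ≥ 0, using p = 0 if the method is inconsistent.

b = (3/2, -1/2)
c = (0, -8/7)
Σ b_i: 3/2·1 + (-1/2)·1 = 1 ✓
b·c: (-1/2)·(-8/7) = 4/7 ≠ 1/2 ⇒ order 1.

1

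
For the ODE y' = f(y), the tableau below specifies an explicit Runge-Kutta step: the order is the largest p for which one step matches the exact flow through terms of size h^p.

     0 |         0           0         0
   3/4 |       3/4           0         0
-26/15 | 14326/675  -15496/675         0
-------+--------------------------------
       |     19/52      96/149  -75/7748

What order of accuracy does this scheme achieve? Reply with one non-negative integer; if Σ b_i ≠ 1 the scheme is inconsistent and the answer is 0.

b = (19/52, 96/149, -75/7748)
c = (0, 3/4, -26/15)
Ac = (0, 0, -3874/225)
Σ b_i: 19/52·1 + 96/149·1 + (-75/7748)·1 = 1 ✓
b·c: 96/149·3/4 + (-75/7748)·(-26/15) = 1/2 ✓
b·c²: 96/149·9/16 + (-75/7748)·676/225 = 1/3 ✓
b·Ac: (-75/7748)·(-3874/225) = 1/6 ✓; 3 stages ⇒ order 3.

3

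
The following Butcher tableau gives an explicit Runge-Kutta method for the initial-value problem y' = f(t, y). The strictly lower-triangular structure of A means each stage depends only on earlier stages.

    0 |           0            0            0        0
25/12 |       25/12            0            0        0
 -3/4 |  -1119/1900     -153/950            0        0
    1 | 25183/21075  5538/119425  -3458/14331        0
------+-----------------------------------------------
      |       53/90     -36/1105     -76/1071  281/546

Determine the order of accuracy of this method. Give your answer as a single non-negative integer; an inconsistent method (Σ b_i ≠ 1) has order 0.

4

b = (53/90, -36/1105, -76/1071, 281/546)
c = (0, 25/12, -3/4, 1)
Ac = (0, 0, -51/152, 78/281)
Σ b_i: 53/90·1 + (-36/1105)·1 + (-76/1071)·1 + 281/546·1 = 1 ✓
b·c: (-36/1105)·25/12 + (-76/1071)·(-3/4) + 281/546·1 = 1/2 ✓
b·c²: (-36/1105)·625/144 + (-76/1071)·9/16 + 281/546·1 = 1/3 ✓
b·Ac: (-76/1071)·(-51/152) + 281/546·78/281 = 1/6 ✓
b·c³: (-36/1105)·15625/1728 + (-76/1071)·(-27/64) + 281/546·1 = 1/4 ✓
b·(c∘Ac): (-76/1071)·153/608 + 281/546·78/281 = 1/8 ✓
b·Ac²: (-76/1071)·(-425/608) + 281/546·221/3372 = 1/12 ✓
b·A²c: 281/546·91/1124 = 1/24 ✓; 4 stages ⇒ order 4.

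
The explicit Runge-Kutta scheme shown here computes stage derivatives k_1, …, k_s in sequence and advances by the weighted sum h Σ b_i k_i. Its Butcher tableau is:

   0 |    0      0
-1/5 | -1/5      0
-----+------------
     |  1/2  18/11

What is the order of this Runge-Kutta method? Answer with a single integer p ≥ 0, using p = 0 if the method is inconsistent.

0

b = (1/2, 18/11)
c = (0, -1/5)
Σ b_i: 1/2·1 + 18/11·1 = 47/22 ≠ 1 ⇒ order 0.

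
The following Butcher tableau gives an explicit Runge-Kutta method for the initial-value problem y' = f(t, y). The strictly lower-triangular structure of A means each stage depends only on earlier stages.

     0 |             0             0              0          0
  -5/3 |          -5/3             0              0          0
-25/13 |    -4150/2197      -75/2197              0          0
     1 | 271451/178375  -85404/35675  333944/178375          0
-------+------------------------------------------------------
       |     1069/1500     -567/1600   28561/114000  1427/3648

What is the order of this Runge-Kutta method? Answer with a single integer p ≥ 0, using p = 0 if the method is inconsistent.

b = (1069/1500, -567/1600, 28561/114000, 1427/3648)
c = (0, -5/3, -25/13, 1)
Ac = (0, 0, 125/2197, 556/1427)
Σ b_i: 1069/1500·1 + (-567/1600)·1 + 28561/114000·1 + 1427/3648·1 = 1 ✓
b·c: (-567/1600)·(-5/3) + 28561/114000·(-25/13) + 1427/3648·1 = 1/2 ✓
b·c²: (-567/1600)·25/9 + 28561/114000·625/169 + 1427/3648·1 = 1/3 ✓
b·Ac: 28561/114000·125/2197 + 1427/3648·556/1427 = 1/6 ✓
b·c³: (-567/1600)·(-125/27) + 28561/114000·(-15625/2197) + 1427/3648·1 = 1/4 ✓
b·(c∘Ac): 28561/114000·(-3125/28561) + 1427/3648·556/1427 = 1/8 ✓
b·Ac²: 28561/114000·(-625/6591) + 1427/3648·1172/4281 = 1/12 ✓
b·A²c: 1427/3648·152/1427 = 1/24 ✓; 4 stages ⇒ order 4.

4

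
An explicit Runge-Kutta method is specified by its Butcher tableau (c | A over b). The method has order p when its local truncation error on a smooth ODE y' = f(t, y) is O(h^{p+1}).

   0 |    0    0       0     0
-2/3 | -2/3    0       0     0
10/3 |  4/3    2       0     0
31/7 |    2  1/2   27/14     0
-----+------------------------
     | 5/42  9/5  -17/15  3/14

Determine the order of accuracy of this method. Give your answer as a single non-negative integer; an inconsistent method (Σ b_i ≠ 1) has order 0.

1

b = (5/42, 9/5, -17/15, 3/14)
c = (0, -2/3, 10/3, 31/7)
Ac = (0, 0, -4/3, 128/21)
Σ b_i: 5/42·1 + 9/5·1 + (-17/15)·1 + 3/14·1 = 1 ✓
b·c: 9/5·(-2/3) + (-17/15)·10/3 + 3/14·31/7 = -17767/4410 ≠ 1/2 ⇒ order 1.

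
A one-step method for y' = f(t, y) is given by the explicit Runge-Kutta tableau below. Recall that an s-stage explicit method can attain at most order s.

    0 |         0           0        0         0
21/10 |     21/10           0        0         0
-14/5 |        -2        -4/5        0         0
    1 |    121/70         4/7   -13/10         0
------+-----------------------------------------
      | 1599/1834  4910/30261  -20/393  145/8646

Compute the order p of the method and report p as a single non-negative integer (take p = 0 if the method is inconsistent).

3

b = (1599/1834, 4910/30261, -20/393, 145/8646)
c = (0, 21/10, -14/5, 1)
Ac = (0, 0, -42/25, 121/25)
Σ b_i: 1599/1834·1 + 4910/30261·1 + (-20/393)·1 + 145/8646·1 = 1 ✓
b·c: 4910/30261·21/10 + (-20/393)·(-14/5) + 145/8646·1 = 1/2 ✓
b·c²: 4910/30261·441/100 + (-20/393)·196/25 + 145/8646·1 = 1/3 ✓
b·Ac: (-20/393)·(-42/25) + 145/8646·121/25 = 1/6 ✓
b·c³: 4910/30261·9261/1000 + (-20/393)·(-2744/125) + 145/8646·1 = 34539/13100 ≠ 1/4 ⇒ order 3.
b·(c∘Ac): (-20/393)·588/125 + 145/8646·121/25 = -3109/19650 ≠ 1/8
b·Ac²: (-20/393)·(-441/125) + 145/8646·(-959/125) = 10997/216150 ≠ 1/12
b·A²c: 145/8646·273/125 = 2639/72050 ≠ 1/24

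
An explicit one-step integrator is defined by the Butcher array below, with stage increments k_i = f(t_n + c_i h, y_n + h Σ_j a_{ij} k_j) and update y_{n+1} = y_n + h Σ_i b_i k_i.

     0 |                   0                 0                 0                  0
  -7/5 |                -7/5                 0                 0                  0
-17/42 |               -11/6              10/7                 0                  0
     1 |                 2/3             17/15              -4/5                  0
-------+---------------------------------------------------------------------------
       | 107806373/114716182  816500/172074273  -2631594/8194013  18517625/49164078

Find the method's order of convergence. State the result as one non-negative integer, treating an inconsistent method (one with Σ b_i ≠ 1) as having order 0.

3

b = (107806373/114716182, 816500/172074273, -2631594/8194013, 18517625/49164078)
c = (0, -7/5, -17/42, 1)
Ac = (0, 0, -2, -221/175)
Σ b_i: 107806373/114716182·1 + 816500/172074273·1 + (-2631594/8194013)·1 + 18517625/49164078·1 = 1 ✓
b·c: 816500/172074273·(-7/5) + (-2631594/8194013)·(-17/42) + 18517625/49164078·1 = 1/2 ✓
b·c²: 816500/172074273·49/25 + (-2631594/8194013)·289/1764 + 18517625/49164078·1 = 1/3 ✓
b·Ac: (-2631594/8194013)·(-2) + 18517625/49164078·(-221/175) = 1/6 ✓
b·c³: 816500/172074273·(-343/125) + (-2631594/8194013)·(-4913/74088) + 18517625/49164078·1 = 794830801/2064891276 ≠ 1/4 ⇒ order 3.
b·(c∘Ac): (-2631594/8194013)·17/21 + 18517625/49164078·(-221/175) = -36167143/49164078 ≠ 1/8
b·Ac²: (-2631594/8194013)·14/5 + 18517625/49164078·115226/55125 = -866878129/7743342285 ≠ 1/12
b·A²c: 18517625/49164078·8/5 = 14814100/24582039 ≠ 1/24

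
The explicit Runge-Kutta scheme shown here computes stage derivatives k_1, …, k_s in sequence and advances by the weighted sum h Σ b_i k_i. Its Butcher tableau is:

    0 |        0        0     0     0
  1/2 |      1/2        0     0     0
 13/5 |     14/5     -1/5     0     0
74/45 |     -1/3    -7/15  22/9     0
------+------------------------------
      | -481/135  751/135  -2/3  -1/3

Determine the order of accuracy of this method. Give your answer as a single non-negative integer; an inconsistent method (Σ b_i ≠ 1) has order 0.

b = (-481/135, 751/135, -2/3, -1/3)
c = (0, 1/2, 13/5, 74/45)
Ac = (0, 0, -1/10, 551/90)
Σ b_i: (-481/135)·1 + 751/135·1 + (-2/3)·1 + (-1/3)·1 = 1 ✓
b·c: 751/135·1/2 + (-2/3)·13/5 + (-1/3)·74/45 = 1/2 ✓
b·c²: 751/135·1/4 + (-2/3)·169/25 + (-1/3)·5476/2025 = -97621/24300 ≠ 1/3 ⇒ order 2.
b·Ac: (-2/3)·(-1/10) + (-1/3)·551/90 = -533/270 ≠ 1/6

2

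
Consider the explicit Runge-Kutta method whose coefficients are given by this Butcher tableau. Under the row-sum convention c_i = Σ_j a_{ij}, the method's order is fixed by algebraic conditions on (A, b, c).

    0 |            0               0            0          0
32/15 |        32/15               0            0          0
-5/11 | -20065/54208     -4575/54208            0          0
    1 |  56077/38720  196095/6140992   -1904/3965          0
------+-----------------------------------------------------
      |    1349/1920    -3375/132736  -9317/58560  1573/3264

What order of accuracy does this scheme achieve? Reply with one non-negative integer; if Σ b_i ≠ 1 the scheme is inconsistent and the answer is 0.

4

b = (1349/1920, -3375/132736, -9317/58560, 1573/3264)
c = (0, 32/15, -5/11, 1)
Ac = (0, 0, -305/1694, 901/3146)
Σ b_i: 1349/1920·1 + (-3375/132736)·1 + (-9317/58560)·1 + 1573/3264·1 = 1 ✓
b·c: (-3375/132736)·32/15 + (-9317/58560)·(-5/11) + 1573/3264·1 = 1/2 ✓
b·c²: (-3375/132736)·1024/225 + (-9317/58560)·25/121 + 1573/3264·1 = 1/3 ✓
b·Ac: (-9317/58560)·(-305/1694) + 1573/3264·901/3146 = 1/6 ✓
b·c³: (-3375/132736)·32768/3375 + (-9317/58560)·(-125/1331) + 1573/3264·1 = 1/4 ✓
b·(c∘Ac): (-9317/58560)·1525/18634 + 1573/3264·901/3146 = 1/8 ✓
b·Ac²: (-9317/58560)·(-976/2541) + 1573/3264·1088/23595 = 1/12 ✓
b·A²c: 1573/3264·136/1573 = 1/24 ✓; 4 stages ⇒ order 4.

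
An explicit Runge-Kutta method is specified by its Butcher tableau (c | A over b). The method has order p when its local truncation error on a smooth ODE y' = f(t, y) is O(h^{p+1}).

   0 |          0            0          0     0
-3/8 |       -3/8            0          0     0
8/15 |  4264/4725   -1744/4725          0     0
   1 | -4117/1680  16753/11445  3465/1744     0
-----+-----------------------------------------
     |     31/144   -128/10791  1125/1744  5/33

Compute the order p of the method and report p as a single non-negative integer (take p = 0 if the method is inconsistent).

b = (31/144, -128/10791, 1125/1744, 5/33)
c = (0, -3/8, 8/15, 1)
Ac = (0, 0, 218/1575, 143/280)
Σ b_i: 31/144·1 + (-128/10791)·1 + 1125/1744·1 + 5/33·1 = 1 ✓
b·c: (-128/10791)·(-3/8) + 1125/1744·8/15 + 5/33·1 = 1/2 ✓
b·c²: (-128/10791)·9/64 + 1125/1744·64/225 + 5/33·1 = 1/3 ✓
b·Ac: 1125/1744·218/1575 + 5/33·143/280 = 1/6 ✓
b·c³: (-128/10791)·(-27/512) + 1125/1744·512/3375 + 5/33·1 = 1/4 ✓
b·(c∘Ac): 1125/1744·1744/23625 + 5/33·143/280 = 1/8 ✓
b·Ac²: 1125/1744·(-109/2100) + 5/33·1727/2240 = 1/12 ✓
b·A²c: 5/33·11/40 = 1/24 ✓; 4 stages ⇒ order 4.

4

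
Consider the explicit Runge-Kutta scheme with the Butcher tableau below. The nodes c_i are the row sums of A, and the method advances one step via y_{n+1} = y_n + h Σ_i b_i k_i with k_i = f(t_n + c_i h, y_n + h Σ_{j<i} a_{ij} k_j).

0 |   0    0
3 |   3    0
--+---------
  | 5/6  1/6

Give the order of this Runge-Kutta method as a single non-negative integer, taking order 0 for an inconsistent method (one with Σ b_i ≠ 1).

2

b = (5/6, 1/6)
c = (0, 3)
Σ b_i: 5/6·1 + 1/6·1 = 1 ✓
b·c: 1/6·3 = 1/2 ✓; 2 stages ⇒ order 2.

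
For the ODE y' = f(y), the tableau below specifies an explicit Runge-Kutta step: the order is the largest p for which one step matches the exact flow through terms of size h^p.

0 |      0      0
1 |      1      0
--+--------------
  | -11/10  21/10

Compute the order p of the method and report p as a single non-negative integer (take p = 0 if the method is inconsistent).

1

b = (-11/10, 21/10)
c = (0, 1)
Σ b_i: (-11/10)·1 + 21/10·1 = 1 ✓
b·c: 21/10·1 = 21/10 ≠ 1/2 ⇒ order 1.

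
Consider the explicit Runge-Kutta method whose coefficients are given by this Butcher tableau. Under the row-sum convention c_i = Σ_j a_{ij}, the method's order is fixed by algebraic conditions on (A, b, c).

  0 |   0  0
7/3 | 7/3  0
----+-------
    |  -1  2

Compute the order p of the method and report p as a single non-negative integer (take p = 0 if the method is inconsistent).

1

b = (-1, 2)
c = (0, 7/3)
Σ b_i: (-1)·1 + 2·1 = 1 ✓
b·c: 2·7/3 = 14/3 ≠ 1/2 ⇒ order 1.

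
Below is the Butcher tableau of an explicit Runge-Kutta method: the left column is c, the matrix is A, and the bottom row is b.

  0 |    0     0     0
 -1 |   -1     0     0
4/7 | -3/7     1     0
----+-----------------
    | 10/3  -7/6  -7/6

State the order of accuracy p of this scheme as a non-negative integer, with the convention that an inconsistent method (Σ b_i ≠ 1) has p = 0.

b = (10/3, -7/6, -7/6)
c = (0, -1, 4/7)
Ac = (0, 0, -1)
Σ b_i: 10/3·1 + (-7/6)·1 + (-7/6)·1 = 1 ✓
b·c: (-7/6)·(-1) + (-7/6)·4/7 = 1/2 ✓
b·c²: (-7/6)·1 + (-7/6)·16/49 = -65/42 ≠ 1/3 ⇒ order 2.
b·Ac: (-7/6)·(-1) = 7/6 ≠ 1/6

2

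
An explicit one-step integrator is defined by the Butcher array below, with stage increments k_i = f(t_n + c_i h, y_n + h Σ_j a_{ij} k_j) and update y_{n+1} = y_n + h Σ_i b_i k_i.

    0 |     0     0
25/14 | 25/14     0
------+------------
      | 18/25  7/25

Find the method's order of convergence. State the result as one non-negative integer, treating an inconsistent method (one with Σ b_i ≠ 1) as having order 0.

2

b = (18/25, 7/25)
c = (0, 25/14)
Σ b_i: 18/25·1 + 7/25·1 = 1 ✓
b·c: 7/25·25/14 = 1/2 ✓; 2 stages ⇒ order 2.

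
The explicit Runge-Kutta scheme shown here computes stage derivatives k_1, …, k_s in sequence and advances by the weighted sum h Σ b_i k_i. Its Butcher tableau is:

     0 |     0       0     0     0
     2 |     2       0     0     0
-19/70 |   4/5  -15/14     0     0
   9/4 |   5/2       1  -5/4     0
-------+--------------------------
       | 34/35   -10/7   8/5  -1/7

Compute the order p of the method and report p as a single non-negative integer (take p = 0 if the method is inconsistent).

1

b = (34/35, -10/7, 8/5, -1/7)
c = (0, 2, -19/70, 9/4)
Ac = (0, 0, -15/7, 131/56)
Σ b_i: 34/35·1 + (-10/7)·1 + 8/5·1 + (-1/7)·1 = 1 ✓
b·c: (-10/7)·2 + 8/5·(-19/70) + (-1/7)·9/4 = -2529/700 ≠ 1/2 ⇒ order 1.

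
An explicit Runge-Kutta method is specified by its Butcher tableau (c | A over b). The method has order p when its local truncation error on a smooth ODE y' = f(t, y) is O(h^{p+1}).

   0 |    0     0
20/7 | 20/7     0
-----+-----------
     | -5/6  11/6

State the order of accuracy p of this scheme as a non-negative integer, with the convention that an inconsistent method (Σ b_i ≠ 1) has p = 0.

b = (-5/6, 11/6)
c = (0, 20/7)
Σ b_i: (-5/6)·1 + 11/6·1 = 1 ✓
b·c: 11/6·20/7 = 110/21 ≠ 1/2 ⇒ order 1.

1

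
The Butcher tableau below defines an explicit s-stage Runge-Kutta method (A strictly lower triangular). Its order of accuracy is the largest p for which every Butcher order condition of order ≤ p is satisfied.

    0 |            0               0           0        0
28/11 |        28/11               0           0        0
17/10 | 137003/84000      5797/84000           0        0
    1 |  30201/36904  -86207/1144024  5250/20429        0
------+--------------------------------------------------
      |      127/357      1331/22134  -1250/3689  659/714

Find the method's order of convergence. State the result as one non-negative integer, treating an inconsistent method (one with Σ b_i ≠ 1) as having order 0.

4

b = (127/357, 1331/22134, -1250/3689, 659/714)
c = (0, 28/11, 17/10, 1)
Ac = (0, 0, 527/3000, 323/1318)
Σ b_i: 127/357·1 + 1331/22134·1 + (-1250/3689)·1 + 659/714·1 = 1 ✓
b·c: 1331/22134·28/11 + (-1250/3689)·17/10 + 659/714·1 = 1/2 ✓
b·c²: 1331/22134·784/121 + (-1250/3689)·289/100 + 659/714·1 = 1/3 ✓
b·Ac: (-1250/3689)·527/3000 + 659/714·323/1318 = 1/6 ✓
b·c³: 1331/22134·21952/1331 + (-1250/3689)·4913/1000 + 659/714·1 = 1/4 ✓
b·(c∘Ac): (-1250/3689)·8959/30000 + 659/714·323/1318 = 1/8 ✓
b·Ac²: (-1250/3689)·3689/8250 + 659/714·3689/14498 = 1/12 ✓
b·A²c: 659/714·119/2636 = 1/24 ✓; 4 stages ⇒ order 4.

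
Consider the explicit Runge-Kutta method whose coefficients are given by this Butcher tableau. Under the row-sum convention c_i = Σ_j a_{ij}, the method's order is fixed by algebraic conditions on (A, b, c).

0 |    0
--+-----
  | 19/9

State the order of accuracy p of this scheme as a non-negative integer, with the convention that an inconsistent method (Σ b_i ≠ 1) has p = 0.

0

b = (19/9)
c = (0)
Σ b_i: 19/9·1 = 19/9 ≠ 1 ⇒ order 0.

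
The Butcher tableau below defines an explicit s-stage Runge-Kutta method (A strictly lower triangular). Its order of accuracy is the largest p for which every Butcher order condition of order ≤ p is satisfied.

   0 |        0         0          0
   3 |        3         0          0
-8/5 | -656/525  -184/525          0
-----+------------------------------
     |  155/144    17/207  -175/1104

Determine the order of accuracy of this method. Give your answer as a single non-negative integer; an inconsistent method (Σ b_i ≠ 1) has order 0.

3

b = (155/144, 17/207, -175/1104)
c = (0, 3, -8/5)
Ac = (0, 0, -184/175)
Σ b_i: 155/144·1 + 17/207·1 + (-175/1104)·1 = 1 ✓
b·c: 17/207·3 + (-175/1104)·(-8/5) = 1/2 ✓
b·c²: 17/207·9 + (-175/1104)·64/25 = 1/3 ✓
b·Ac: (-175/1104)·(-184/175) = 1/6 ✓; 3 stages ⇒ order 3.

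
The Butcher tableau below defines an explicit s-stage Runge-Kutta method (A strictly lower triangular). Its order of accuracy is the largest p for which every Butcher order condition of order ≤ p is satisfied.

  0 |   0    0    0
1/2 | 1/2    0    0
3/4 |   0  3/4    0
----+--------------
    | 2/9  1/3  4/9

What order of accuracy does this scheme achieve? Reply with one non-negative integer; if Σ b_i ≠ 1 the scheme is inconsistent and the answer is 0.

3

b = (2/9, 1/3, 4/9)
c = (0, 1/2, 3/4)
Ac = (0, 0, 3/8)
Σ b_i: 2/9·1 + 1/3·1 + 4/9·1 = 1 ✓
b·c: 1/3·1/2 + 4/9·3/4 = 1/2 ✓
b·c²: 1/3·1/4 + 4/9·9/16 = 1/3 ✓
b·Ac: 4/9·3/8 = 1/6 ✓; 3 stages ⇒ order 3.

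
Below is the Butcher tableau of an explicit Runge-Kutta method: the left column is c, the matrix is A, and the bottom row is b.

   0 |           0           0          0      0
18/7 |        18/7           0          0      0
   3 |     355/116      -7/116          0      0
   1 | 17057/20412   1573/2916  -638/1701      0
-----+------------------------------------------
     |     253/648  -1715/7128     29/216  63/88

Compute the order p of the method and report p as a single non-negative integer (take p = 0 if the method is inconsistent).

4

b = (253/648, -1715/7128, 29/216, 63/88)
c = (0, 18/7, 3, 1)
Ac = (0, 0, -9/58, 11/42)
Σ b_i: 253/648·1 + (-1715/7128)·1 + 29/216·1 + 63/88·1 = 1 ✓
b·c: (-1715/7128)·18/7 + 29/216·3 + 63/88·1 = 1/2 ✓
b·c²: (-1715/7128)·324/49 + 29/216·9 + 63/88·1 = 1/3 ✓
b·Ac: 29/216·(-9/58) + 63/88·11/42 = 1/6 ✓
b·c³: (-1715/7128)·5832/343 + 29/216·27 + 63/88·1 = 1/4 ✓
b·(c∘Ac): 29/216·(-27/58) + 63/88·11/42 = 1/8 ✓
b·Ac²: 29/216·(-81/203) + 63/88·253/1323 = 1/12 ✓
b·A²c: 63/88·11/189 = 1/24 ✓; 4 stages ⇒ order 4.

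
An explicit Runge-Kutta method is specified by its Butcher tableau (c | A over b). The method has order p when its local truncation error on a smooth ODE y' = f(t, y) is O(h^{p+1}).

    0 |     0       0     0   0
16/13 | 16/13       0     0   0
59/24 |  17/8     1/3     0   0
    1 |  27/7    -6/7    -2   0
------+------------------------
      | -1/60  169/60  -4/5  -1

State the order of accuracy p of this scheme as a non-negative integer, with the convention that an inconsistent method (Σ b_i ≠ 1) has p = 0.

b = (-1/60, 169/60, -4/5, -1)
c = (0, 16/13, 59/24, 1)
Ac = (0, 0, 16/39, -6521/1092)
Σ b_i: (-1/60)·1 + 169/60·1 + (-4/5)·1 + (-1)·1 = 1 ✓
b·c: 169/60·16/13 + (-4/5)·59/24 + (-1)·1 = 1/2 ✓
b·c²: 169/60·256/169 + (-4/5)·3481/576 + (-1)·1 = -1129/720 ≠ 1/3 ⇒ order 2.
b·Ac: (-4/5)·16/39 + (-1)·(-6521/1092) = 10271/1820 ≠ 1/6

2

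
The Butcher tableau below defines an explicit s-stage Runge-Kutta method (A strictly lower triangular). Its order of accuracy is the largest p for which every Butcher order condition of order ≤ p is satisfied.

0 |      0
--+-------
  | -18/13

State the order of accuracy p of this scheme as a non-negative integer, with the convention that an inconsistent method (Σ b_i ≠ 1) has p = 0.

0

b = (-18/13)
c = (0)
Σ b_i: (-18/13)·1 = -18/13 ≠ 1 ⇒ order 0.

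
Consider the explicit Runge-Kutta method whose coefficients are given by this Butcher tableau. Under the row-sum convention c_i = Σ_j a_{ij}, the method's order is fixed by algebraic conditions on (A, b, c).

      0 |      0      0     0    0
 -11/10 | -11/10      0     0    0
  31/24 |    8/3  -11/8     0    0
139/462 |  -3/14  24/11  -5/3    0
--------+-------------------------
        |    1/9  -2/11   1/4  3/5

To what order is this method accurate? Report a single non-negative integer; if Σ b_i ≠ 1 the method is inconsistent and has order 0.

0

b = (1/9, -2/11, 1/4, 3/5)
c = (0, -11/10, 31/24, 139/462)
Ac = (0, 0, 121/80, -1639/360)
Σ b_i: 1/9·1 + (-2/11)·1 + 1/4·1 + 3/5·1 = 1543/1980 ≠ 1 ⇒ order 0.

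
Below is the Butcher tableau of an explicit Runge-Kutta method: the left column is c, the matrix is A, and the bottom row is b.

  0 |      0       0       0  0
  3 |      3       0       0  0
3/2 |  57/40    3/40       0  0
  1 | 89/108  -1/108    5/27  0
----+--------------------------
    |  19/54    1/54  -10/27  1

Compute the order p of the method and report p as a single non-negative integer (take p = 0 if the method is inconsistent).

b = (19/54, 1/54, -10/27, 1)
c = (0, 3, 3/2, 1)
Ac = (0, 0, 9/40, 1/4)
Σ b_i: 19/54·1 + 1/54·1 + (-10/27)·1 + 1·1 = 1 ✓
b·c: 1/54·3 + (-10/27)·3/2 + 1·1 = 1/2 ✓
b·c²: 1/54·9 + (-10/27)·9/4 + 1·1 = 1/3 ✓
b·Ac: (-10/27)·9/40 + 1·1/4 = 1/6 ✓
b·c³: 1/54·27 + (-10/27)·27/8 + 1·1 = 1/4 ✓
b·(c∘Ac): (-10/27)·27/80 + 1·1/4 = 1/8 ✓
b·Ac²: (-10/27)·27/40 + 1·1/3 = 1/12 ✓
b·A²c: 1·1/24 = 1/24 ✓; 4 stages ⇒ order 4.

4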